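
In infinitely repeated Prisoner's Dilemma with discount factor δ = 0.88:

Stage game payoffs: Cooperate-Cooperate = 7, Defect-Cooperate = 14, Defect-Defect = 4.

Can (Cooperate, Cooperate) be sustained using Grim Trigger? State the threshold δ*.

δ* = 0.7; since δ = 0.88 ≥ 0.7, cooperation can be sustained

Work:
For Grim Trigger:
Cooperate forever: 7/(1-δ)
Defect then punished: 14 + 4·δ/(1-δ)
Need: 7/(1-δ) ≥ 14 + 4·δ/(1-δ)
Solving: δ ≥ (T-R)/(T-P) = (14-7)/(14-4) = 0.7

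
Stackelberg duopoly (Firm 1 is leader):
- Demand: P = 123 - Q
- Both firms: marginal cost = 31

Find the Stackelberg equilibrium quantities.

q₁* (leader) = 46.0, q₂* (follower) = 23.0

Work:
Follower's reaction: q₂ = (a - c - q₁)/2
Leader substitutes: π₁ = q₁·(a - q₁ - (a-c-q₁)/2 - c)
FOC: q₁* = (123 - 31)/2 = 46.00
Then: q₂* = (123 - 31 - 46.0)/2 = 23.00
Leader has first-mover advantage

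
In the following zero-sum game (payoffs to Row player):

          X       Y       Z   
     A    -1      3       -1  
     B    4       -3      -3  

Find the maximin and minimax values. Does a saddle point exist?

Maximin = -1, Minimax = -1, Saddle: True

Work:
Row minimums: [-1, -3] → maximin = -1
Column maximums: [4, 3, -1] → minimax = -1
Saddle point exists! Game value = -1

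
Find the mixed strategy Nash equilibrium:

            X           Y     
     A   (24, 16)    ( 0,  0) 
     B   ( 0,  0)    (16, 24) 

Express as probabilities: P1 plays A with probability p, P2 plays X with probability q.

p = 0.6, q = 0.4

Work:
Find probabilities that make opponent indifferent:
P2 chooses q to make P1 indifferent between A and B
P1 chooses p to make P2 indifferent between X and Y
Mixed NE: P1 plays (A: 0.6, B: 0.4), P2 plays (X: 0.4, Y: 0.6)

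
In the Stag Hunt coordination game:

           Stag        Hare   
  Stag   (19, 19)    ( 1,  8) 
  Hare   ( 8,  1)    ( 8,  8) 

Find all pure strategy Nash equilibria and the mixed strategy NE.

Pure NE: (Stag, Stag) and (Hare, Hare); Mixed NE: p = 0.3889, q = 0.3889

Work:
Check pure NE:
(Stag, Stag): (19, 19) - no unilateral deviation beneficial
(Hare, Hare): (8, 8) - no unilateral deviation beneficial
Mixed NE: P1 plays Stag with p = 0.3889, P2 plays Stag with q = 0.3889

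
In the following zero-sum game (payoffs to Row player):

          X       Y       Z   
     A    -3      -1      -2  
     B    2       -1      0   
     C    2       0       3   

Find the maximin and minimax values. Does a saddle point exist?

Maximin = 0, Minimax = 0, Saddle: True

Work:
Row minimums: [-3, -1, 0] → maximin = 0
Column maximums: [2, 0, 3] → minimax = 0
Saddle point exists! Game value = 0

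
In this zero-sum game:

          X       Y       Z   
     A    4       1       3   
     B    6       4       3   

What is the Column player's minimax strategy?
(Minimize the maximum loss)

Column should play Z, value = 3

Work:
Column player minimizes Row's maximum payoff:
Column X: max payoff to Row = 6
Column Y: max payoff to Row = 4
Column Z: max payoff to Row = 3
Minimum is 3, achieved by column Z.
Minimax strategy: Z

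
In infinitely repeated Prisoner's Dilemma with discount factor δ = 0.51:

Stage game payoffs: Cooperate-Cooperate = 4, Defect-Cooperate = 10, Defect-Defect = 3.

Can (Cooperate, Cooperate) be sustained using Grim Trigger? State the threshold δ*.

δ* = 0.8571; since δ = 0.51 < 0.8571, cooperation cannot be sustained

Work:
For Grim Trigger:
Cooperate forever: 4/(1-δ)
Defect then punished: 10 + 3·δ/(1-δ)
Need: 4/(1-δ) ≥ 10 + 3·δ/(1-δ)
Solving: δ ≥ (T-R)/(T-P) = (10-4)/(10-3) = 0.8571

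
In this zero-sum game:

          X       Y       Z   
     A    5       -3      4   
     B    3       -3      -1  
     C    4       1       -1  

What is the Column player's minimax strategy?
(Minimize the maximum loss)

Column should play Y, value = 1

Work:
Column player minimizes Row's maximum payoff:
Column X: max payoff to Row = 5
Column Y: max payoff to Row = 1
Column Z: max payoff to Row = 4
Minimum is 1, achieved by column Y.
Minimax strategy: Y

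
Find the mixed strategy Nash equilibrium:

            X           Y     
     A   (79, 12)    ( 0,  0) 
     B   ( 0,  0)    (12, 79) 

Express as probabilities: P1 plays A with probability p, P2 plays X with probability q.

p = 0.8681, q = 0.1319

Work:
Find probabilities that make opponent indifferent:
P2 chooses q to make P1 indifferent between A and B
P1 chooses p to make P2 indifferent between X and Y
Mixed NE: P1 plays (A: 0.8681, B: 0.1319), P2 plays (X: 0.1319, Y: 0.8681)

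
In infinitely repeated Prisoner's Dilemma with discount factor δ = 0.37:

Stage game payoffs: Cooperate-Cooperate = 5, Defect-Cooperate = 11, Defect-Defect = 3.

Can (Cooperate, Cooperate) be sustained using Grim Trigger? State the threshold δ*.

δ* = 0.75; since δ = 0.37 < 0.75, cooperation cannot be sustained

Work:
For Grim Trigger:
Cooperate forever: 5/(1-δ)
Defect then punished: 11 + 3·δ/(1-δ)
Need: 5/(1-δ) ≥ 11 + 3·δ/(1-δ)
Solving: δ ≥ (T-R)/(T-P) = (11-5)/(11-3) = 0.75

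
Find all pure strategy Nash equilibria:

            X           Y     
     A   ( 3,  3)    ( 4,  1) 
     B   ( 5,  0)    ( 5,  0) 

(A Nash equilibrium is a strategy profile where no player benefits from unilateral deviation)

Nash equilibrium: (B, X), (B, Y)

Work:
Best responses:
  P1 vs X: payoffs [3, 5] → best response B (payoff 5)
  P1 vs Y: payoffs [4, 5] → best response B (payoff 5)
  P2 vs A: payoffs [3, 1] → best response X (payoff 3)
  P2 vs B: payoffs [0, 0] → best response X/Y (payoff 0)
Mutual best responses: (B,X), (B,Y) → Nash equilibria.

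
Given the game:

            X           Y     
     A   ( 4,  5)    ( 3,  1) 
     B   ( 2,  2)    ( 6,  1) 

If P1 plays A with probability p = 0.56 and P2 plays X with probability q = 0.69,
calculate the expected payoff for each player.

E[P1] = 3.492, E[P2] = 2.8492

Work:
E[P1] = p·q·π₁(A,X) + p·(1-q)·π₁(A,Y) + (1-p)·q·π₁(B,X) + (1-p)·(1-q)·π₁(B,Y)
= 0.56·0.69·4 + 0.56·0.31·3 + 0.44·0.69·2 + 0.44·0.31·6
= 3.492

E[P2] = 2.8492 (similar calculation)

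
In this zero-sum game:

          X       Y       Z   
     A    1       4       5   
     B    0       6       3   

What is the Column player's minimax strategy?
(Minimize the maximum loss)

Column should play X, value = 1

Work:
Column player minimizes Row's maximum payoff:
Column X: max payoff to Row = 1
Column Y: max payoff to Row = 6
Column Z: max payoff to Row = 5
Minimum is 1, achieved by column X.
Minimax strategy: X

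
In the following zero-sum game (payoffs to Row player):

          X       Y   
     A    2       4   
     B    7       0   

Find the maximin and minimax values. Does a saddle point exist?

Maximin = 2, Minimax = 4, Saddle: False

Work:
Row minimums: [2, 0] → maximin = 2
Column maximums: [7, 4] → minimax = 4
No saddle point (maximin ≠ minimax). Mixed strategy needed.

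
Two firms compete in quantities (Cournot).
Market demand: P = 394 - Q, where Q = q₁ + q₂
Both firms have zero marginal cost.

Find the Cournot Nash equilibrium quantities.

q₁* = q₂* = 131.33; P* = 131.33

Work:
Profit: π_i = P·q_i = (a - q_i - q_j)·q_i
FOC: ∂π_i/∂q_i = a - 2q_i - q_j = 0
Reaction function: q_i = (394 - q_j)/2
Symmetry: q* = 394/3 = 131.33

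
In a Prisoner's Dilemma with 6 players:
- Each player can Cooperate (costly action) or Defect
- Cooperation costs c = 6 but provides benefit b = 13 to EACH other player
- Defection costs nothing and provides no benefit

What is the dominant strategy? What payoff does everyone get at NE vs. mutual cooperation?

Dominant: Defect; NE payoff = 0; Coop payoff = 59

Work:
Defect dominates (saves cost c = 6, benefit to others is external)
NE: All defect → everyone gets 0
If all cooperate: each receives (5)×13 - 6 = 59
Social dilemma: 59 > 0 but NE gives 0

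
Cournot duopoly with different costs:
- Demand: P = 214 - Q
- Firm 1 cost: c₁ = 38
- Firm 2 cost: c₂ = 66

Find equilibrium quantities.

q₁* = 68.0, q₂* = 40.0

Work:
Reaction: q₁ = (214 - 38 - q₂)/2
Reaction: q₂ = (214 - 66 - q₁)/2
Solve simultaneously:
q₁* = (214 - 2×38 + 66)/3 = 68.0
q₂* = (214 - 2×66 + 38)/3 = 40.0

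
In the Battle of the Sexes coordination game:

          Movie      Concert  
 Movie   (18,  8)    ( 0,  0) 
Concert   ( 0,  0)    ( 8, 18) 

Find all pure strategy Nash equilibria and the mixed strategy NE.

Pure NE: (Movie, Movie) and (Concert, Concert); Mixed NE: p = 0.6923, q = 0.3077

Work:
Check pure NE:
(Movie, Movie): (18, 8) - no unilateral deviation beneficial
(Concert, Concert): (8, 18) - no unilateral deviation beneficial
Mixed NE: P1 plays Movie with p = 0.6923, P2 plays Movie with q = 0.3077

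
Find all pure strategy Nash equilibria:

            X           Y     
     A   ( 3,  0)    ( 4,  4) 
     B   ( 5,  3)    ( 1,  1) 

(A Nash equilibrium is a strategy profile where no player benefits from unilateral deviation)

Nash equilibrium: (A, Y), (B, X)

Work:
Best responses:
  P1 vs X: payoffs [3, 5] → best response B (payoff 5)
  P1 vs Y: payoffs [4, 1] → best response A (payoff 4)
  P2 vs A: payoffs [0, 4] → best response Y (payoff 4)
  P2 vs B: payoffs [3, 1] → best response X (payoff 3)
Mutual best responses: (A,Y), (B,X) → Nash equilibria.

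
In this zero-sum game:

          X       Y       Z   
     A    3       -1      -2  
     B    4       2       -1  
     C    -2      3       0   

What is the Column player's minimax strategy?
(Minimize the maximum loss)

Column should play Z, value = 0

Work:
Column player minimizes Row's maximum payoff:
Column X: max payoff to Row = 4
Column Y: max payoff to Row = 3
Column Z: max payoff to Row = 0
Minimum is 0, achieved by column Z.
Minimax strategy: Z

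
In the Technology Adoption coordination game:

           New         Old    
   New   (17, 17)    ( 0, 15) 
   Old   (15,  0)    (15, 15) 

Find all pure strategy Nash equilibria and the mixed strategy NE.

Pure NE: (New, New) and (Old, Old); Mixed NE: p = 0.8824, q = 0.8824

Work:
Check pure NE:
(New, New): (17, 17) - no unilateral deviation beneficial
(Old, Old): (15, 15) - no unilateral deviation beneficial
Mixed NE: P1 plays New with p = 0.8824, P2 plays New with q = 0.8824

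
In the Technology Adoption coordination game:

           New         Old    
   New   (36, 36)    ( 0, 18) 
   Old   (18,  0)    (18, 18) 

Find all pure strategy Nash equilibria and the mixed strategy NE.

Pure NE: (New, New) and (Old, Old); Mixed NE: p = 0.5, q = 0.5

Work:
Check pure NE:
(New, New): (36, 36) - no unilateral deviation beneficial
(Old, Old): (18, 18) - no unilateral deviation beneficial
Mixed NE: P1 plays New with p = 0.5, P2 plays New with q = 0.5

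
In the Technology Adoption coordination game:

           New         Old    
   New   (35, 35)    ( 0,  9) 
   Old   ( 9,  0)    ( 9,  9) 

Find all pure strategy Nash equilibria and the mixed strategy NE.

Pure NE: (New, New) and (Old, Old); Mixed NE: p = 0.2571, q = 0.2571

Work:
Check pure NE:
(New, New): (35, 35) - no unilateral deviation beneficial
(Old, Old): (9, 9) - no unilateral deviation beneficial
Mixed NE: P1 plays New with p = 0.2571, P2 plays New with q = 0.2571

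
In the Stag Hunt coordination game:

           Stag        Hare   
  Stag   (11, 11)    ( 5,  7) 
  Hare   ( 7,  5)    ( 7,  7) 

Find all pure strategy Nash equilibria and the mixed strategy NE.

Pure NE: (Stag, Stag) and (Hare, Hare); Mixed NE: p = 0.3333, q = 0.3333

Work:
Check pure NE:
(Stag, Stag): (11, 11) - no unilateral deviation beneficial
(Hare, Hare): (7, 7) - no unilateral deviation beneficial
Mixed NE: P1 plays Stag with p = 0.3333, P2 plays Stag with q = 0.3333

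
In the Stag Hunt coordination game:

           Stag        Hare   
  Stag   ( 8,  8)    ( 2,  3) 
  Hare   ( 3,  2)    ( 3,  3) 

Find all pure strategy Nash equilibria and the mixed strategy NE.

Pure NE: (Stag, Stag) and (Hare, Hare); Mixed NE: p = 0.1667, q = 0.1667

Work:
Check pure NE:
(Stag, Stag): (8, 8) - no unilateral deviation beneficial
(Hare, Hare): (3, 3) - no unilateral deviation beneficial
Mixed NE: P1 plays Stag with p = 0.1667, P2 plays Stag with q = 0.1667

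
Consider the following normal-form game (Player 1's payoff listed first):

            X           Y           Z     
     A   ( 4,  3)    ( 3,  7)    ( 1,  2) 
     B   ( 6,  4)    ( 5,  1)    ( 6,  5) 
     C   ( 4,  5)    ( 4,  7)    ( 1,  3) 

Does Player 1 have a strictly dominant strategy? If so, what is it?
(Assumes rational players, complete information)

Yes, Player 1's strictly dominant strategy is B

Work:
A strategy strictly dominates another if it gives a strictly higher payoff against every opponent action. Compare each pair of P1's strategies column-by-column:
  A vs B: [4 vs 6, 3 vs 5, 1 vs 6] → A does not strictly dominate B (column X: 4 ≤ 6)
  A vs C: [4 vs 4, 3 vs 4, 1 vs 1] → A does not strictly dominate C (column X: 4 ≤ 4)
  B vs A: [6 vs 4, 5 vs 3, 6 vs 1] → B strictly dominates A
  B vs C: [6 vs 4, 5 vs 4, 6 vs 1] → B strictly dominates C
  C vs A: [4 vs 4, 4 vs 3, 1 vs 1] → C does not strictly dominate A (column X: 4 ≤ 4)
  C vs B: [4 vs 6, 4 vs 5, 1 vs 6] → C does not strictly dominate B (column X: 4 ≤ 6)
B strictly dominates every other strategy → strictly dominant.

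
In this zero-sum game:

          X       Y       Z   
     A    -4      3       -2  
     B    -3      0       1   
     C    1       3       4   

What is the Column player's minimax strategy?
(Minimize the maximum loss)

Column should play X, value = 1

Work:
Column player minimizes Row's maximum payoff:
Column X: max payoff to Row = 1
Column Y: max payoff to Row = 3
Column Z: max payoff to Row = 4
Minimum is 1, achieved by column X.
Minimax strategy: X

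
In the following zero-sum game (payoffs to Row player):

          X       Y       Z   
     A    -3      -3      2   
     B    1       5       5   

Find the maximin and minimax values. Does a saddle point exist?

Maximin = 1, Minimax = 1, Saddle: True

Work:
Row minimums: [-3, 1] → maximin = 1
Column maximums: [1, 5, 5] → minimax = 1
Saddle point exists! Game value = 1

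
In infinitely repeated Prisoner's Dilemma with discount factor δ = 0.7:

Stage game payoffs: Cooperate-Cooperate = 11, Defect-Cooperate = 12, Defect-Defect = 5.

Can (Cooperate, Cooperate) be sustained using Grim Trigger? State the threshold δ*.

δ* = 0.1429; since δ = 0.7 ≥ 0.1429, cooperation can be sustained

Work:
For Grim Trigger:
Cooperate forever: 11/(1-δ)
Defect then punished: 12 + 5·δ/(1-δ)
Need: 11/(1-δ) ≥ 12 + 5·δ/(1-δ)
Solving: δ ≥ (T-R)/(T-P) = (12-11)/(12-5) = 0.1429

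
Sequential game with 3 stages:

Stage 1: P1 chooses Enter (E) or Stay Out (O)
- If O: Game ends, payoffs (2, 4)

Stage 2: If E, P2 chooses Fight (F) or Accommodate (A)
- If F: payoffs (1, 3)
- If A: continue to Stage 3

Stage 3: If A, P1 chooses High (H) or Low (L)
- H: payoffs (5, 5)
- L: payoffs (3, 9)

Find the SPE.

SPE: (E, A, H); Outcome (5, 5)

Work:
Stage 3: P1 chooses H (5 vs 3)
Stage 2: P2: F->3, A->5 (anticipating H). Choose A
Stage 1: P1: O->2, E->5 (anticipating A, H). Choose E
SPE path: E -> A -> H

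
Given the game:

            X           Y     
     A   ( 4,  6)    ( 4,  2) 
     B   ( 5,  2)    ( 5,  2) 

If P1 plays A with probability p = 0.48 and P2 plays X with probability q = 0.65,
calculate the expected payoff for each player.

E[P1] = 4.52, E[P2] = 3.248

Work:
E[P1] = p·q·π₁(A,X) + p·(1-q)·π₁(A,Y) + (1-p)·q·π₁(B,X) + (1-p)·(1-q)·π₁(B,Y)
= 0.48·0.65·4 + 0.48·0.35·4 + 0.52·0.65·5 + 0.52·0.35·5
= 4.52

E[P2] = 3.248 (similar calculation)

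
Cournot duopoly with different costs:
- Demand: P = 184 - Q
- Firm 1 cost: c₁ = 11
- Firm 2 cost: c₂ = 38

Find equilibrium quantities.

q₁* = 66.67, q₂* = 39.67

Work:
Reaction: q₁ = (184 - 11 - q₂)/2
Reaction: q₂ = (184 - 38 - q₁)/2
Solve simultaneously:
q₁* = (184 - 2×11 + 38)/3 = 66.67
q₂* = (184 - 2×38 + 11)/3 = 39.67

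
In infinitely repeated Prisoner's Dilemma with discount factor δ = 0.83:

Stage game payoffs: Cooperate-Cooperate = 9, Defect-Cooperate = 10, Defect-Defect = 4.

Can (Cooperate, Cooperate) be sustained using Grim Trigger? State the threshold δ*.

δ* = 0.1667; since δ = 0.83 ≥ 0.1667, cooperation can be sustained

Work:
For Grim Trigger:
Cooperate forever: 9/(1-δ)
Defect then punished: 10 + 4·δ/(1-δ)
Need: 9/(1-δ) ≥ 10 + 4·δ/(1-δ)
Solving: δ ≥ (T-R)/(T-P) = (10-9)/(10-4) = 0.1667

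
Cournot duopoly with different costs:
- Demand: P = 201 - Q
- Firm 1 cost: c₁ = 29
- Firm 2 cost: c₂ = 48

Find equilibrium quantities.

q₁* = 63.67, q₂* = 44.67

Work:
Reaction: q₁ = (201 - 29 - q₂)/2
Reaction: q₂ = (201 - 48 - q₁)/2
Solve simultaneously:
q₁* = (201 - 2×29 + 48)/3 = 63.67
q₂* = (201 - 2×48 + 29)/3 = 44.67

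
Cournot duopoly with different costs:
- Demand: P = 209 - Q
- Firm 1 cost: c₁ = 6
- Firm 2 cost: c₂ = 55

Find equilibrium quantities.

q₁* = 84.0, q₂* = 35.0

Work:
Reaction: q₁ = (209 - 6 - q₂)/2
Reaction: q₂ = (209 - 55 - q₁)/2
Solve simultaneously:
q₁* = (209 - 2×6 + 55)/3 = 84.0
q₂* = (209 - 2×55 + 6)/3 = 35.0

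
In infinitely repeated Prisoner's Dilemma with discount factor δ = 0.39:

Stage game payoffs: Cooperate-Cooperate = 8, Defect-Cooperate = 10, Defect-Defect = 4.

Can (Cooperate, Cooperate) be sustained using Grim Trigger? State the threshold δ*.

δ* = 0.3333; since δ = 0.39 ≥ 0.3333, cooperation can be sustained

Work:
For Grim Trigger:
Cooperate forever: 8/(1-δ)
Defect then punished: 10 + 4·δ/(1-δ)
Need: 8/(1-δ) ≥ 10 + 4·δ/(1-δ)
Solving: δ ≥ (T-R)/(T-P) = (10-8)/(10-4) = 0.3333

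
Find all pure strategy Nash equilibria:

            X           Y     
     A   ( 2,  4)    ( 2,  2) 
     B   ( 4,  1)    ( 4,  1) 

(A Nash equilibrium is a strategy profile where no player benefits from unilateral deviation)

Nash equilibrium: (B, X), (B, Y)

Work:
Best responses:
  P1 vs X: payoffs [2, 4] → best response B (payoff 4)
  P1 vs Y: payoffs [2, 4] → best response B (payoff 4)
  P2 vs A: payoffs [4, 2] → best response X (payoff 4)
  P2 vs B: payoffs [1, 1] → best response X/Y (payoff 1)
Mutual best responses: (B,X), (B,Y) → Nash equilibria.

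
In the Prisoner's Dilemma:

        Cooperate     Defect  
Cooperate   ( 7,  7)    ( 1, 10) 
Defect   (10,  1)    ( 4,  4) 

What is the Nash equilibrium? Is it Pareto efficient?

(Defect, Defect) is NE; not Pareto efficient

Work:
Defect dominates Cooperate for both players:
If P2 cooperates: Defect (10) > Cooperate (7)
If P2 defects: Defect (4) > Cooperate (1)
NE: (Defect, Defect) with payoff (4, 4)
But (Cooperate, Cooperate) = (7, 7) Pareto dominates (4, 4)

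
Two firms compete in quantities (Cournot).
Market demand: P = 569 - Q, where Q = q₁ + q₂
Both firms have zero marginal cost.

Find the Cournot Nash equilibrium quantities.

q₁* = q₂* = 189.67; P* = 189.67

Work:
Profit: π_i = P·q_i = (a - q_i - q_j)·q_i
FOC: ∂π_i/∂q_i = a - 2q_i - q_j = 0
Reaction function: q_i = (569 - q_j)/2
Symmetry: q* = 569/3 = 189.67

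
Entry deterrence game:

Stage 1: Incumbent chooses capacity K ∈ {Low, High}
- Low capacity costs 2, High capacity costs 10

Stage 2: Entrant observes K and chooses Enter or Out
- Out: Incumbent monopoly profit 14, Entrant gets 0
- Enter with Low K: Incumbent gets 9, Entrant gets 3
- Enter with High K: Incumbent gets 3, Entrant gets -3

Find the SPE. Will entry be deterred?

SPE: (Low, Enter|Low, Out|High); Entry not deterred. Incumbent net profit = 7, Entrant gets 3

Work:
After Low K: Entrant enters (3 > 0)
After High K: Entrant stays out (-3 < 0)
Incumbent: Low → 9−2=7, High → 14−10=4
Incumbent chooses Low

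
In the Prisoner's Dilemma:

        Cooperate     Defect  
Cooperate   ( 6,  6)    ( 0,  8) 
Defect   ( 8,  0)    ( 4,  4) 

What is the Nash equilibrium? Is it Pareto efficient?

(Defect, Defect) is NE; not Pareto efficient

Work:
Defect dominates Cooperate for both players:
If P2 cooperates: Defect (8) > Cooperate (6)
If P2 defects: Defect (4) > Cooperate (0)
NE: (Defect, Defect) with payoff (4, 4)
But (Cooperate, Cooperate) = (6, 6) Pareto dominates (4, 4)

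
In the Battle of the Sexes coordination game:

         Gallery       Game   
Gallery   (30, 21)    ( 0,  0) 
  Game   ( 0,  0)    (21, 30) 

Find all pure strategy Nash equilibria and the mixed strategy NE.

Pure NE: (Gallery, Gallery) and (Game, Game); Mixed NE: p = 0.5882, q = 0.4118

Work:
Check pure NE:
(Gallery, Gallery): (30, 21) - no unilateral deviation beneficial
(Game, Game): (21, 30) - no unilateral deviation beneficial
Mixed NE: P1 plays Gallery with p = 0.5882, P2 plays Gallery with q = 0.4118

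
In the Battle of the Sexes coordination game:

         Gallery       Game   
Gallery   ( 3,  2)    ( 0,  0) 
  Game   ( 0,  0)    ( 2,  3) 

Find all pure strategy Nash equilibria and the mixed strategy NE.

Pure NE: (Gallery, Gallery) and (Game, Game); Mixed NE: p = 0.6, q = 0.4

Work:
Check pure NE:
(Gallery, Gallery): (3, 2) - no unilateral deviation beneficial
(Game, Game): (2, 3) - no unilateral deviation beneficial
Mixed NE: P1 plays Gallery with p = 0.6, P2 plays Gallery with q = 0.4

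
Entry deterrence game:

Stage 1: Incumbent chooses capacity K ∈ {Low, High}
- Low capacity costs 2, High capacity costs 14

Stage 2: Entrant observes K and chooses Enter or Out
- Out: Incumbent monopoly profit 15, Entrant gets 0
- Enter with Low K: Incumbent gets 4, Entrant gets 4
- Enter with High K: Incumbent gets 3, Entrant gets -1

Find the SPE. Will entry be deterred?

SPE: (Low, Enter|Low, Out|High); Entry not deterred. Incumbent net profit = 2, Entrant gets 4

Work:
After Low K: Entrant enters (4 > 0)
After High K: Entrant stays out (-1 < 0)
Incumbent: Low → 4−2=2, High → 15−14=1
Incumbent chooses Low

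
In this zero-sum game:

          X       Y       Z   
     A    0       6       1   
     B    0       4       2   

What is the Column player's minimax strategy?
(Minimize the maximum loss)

Column should play X, value = 0

Work:
Column player minimizes Row's maximum payoff:
Column X: max payoff to Row = 0
Column Y: max payoff to Row = 6
Column Z: max payoff to Row = 2
Minimum is 0, achieved by column X.
Minimax strategy: X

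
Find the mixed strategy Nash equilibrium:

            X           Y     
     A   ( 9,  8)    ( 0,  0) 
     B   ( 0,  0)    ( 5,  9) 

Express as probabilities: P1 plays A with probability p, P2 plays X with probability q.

p = 0.5294, q = 0.3571

Work:
Find probabilities that make opponent indifferent:
P2 chooses q to make P1 indifferent between A and B
P1 chooses p to make P2 indifferent between X and Y
Mixed NE: P1 plays (A: 0.5294, B: 0.4706), P2 plays (X: 0.3571, Y: 0.6429)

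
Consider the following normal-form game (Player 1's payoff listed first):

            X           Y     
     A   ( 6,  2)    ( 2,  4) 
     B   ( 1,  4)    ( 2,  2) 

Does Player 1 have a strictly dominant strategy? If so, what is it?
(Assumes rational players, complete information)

No strictly dominant strategy exists for Player 1

Work:
A strategy strictly dominates another if it gives a strictly higher payoff against every opponent action. Compare each pair of P1's strategies column-by-column:
  A vs B: [6 vs 1, 2 vs 2] → A does not strictly dominate B (column Y: 2 ≤ 2)
  B vs A: [1 vs 6, 2 vs 2] → B does not strictly dominate A (column X: 1 ≤ 6)
No single strategy strictly dominates all others → no strictly dominant strategy.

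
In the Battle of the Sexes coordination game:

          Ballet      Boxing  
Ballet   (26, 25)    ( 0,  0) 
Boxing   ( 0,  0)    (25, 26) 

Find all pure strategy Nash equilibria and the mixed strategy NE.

Pure NE: (Ballet, Ballet) and (Boxing, Boxing); Mixed NE: p = 0.5098, q = 0.4902

Work:
Check pure NE:
(Ballet, Ballet): (26, 25) - no unilateral deviation beneficial
(Boxing, Boxing): (25, 26) - no unilateral deviation beneficial
Mixed NE: P1 plays Ballet with p = 0.5098, P2 plays Ballet with q = 0.4902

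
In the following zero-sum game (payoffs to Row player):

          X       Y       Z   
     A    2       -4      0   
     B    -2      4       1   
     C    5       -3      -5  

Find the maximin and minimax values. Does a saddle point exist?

Maximin = -2, Minimax = 1, Saddle: False

Work:
Row minimums: [-4, -2, -5] → maximin = -2
Column maximums: [5, 4, 1] → minimax = 1
No saddle point (maximin ≠ minimax). Mixed strategy needed.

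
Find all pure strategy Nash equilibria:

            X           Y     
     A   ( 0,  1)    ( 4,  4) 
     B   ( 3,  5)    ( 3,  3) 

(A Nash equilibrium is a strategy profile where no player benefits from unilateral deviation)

Nash equilibrium: (A, Y), (B, X)

Work:
Best responses:
  P1 vs X: payoffs [0, 3] → best response B (payoff 3)
  P1 vs Y: payoffs [4, 3] → best response A (payoff 4)
  P2 vs A: payoffs [1, 4] → best response Y (payoff 4)
  P2 vs B: payoffs [5, 3] → best response X (payoff 5)
Mutual best responses: (A,Y), (B,X) → Nash equilibria.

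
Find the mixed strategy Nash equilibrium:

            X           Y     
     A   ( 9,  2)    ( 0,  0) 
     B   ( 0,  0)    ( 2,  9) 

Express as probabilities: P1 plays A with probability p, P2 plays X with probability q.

p = 0.8182, q = 0.1818

Work:
Find probabilities that make opponent indifferent:
P2 chooses q to make P1 indifferent between A and B
P1 chooses p to make P2 indifferent between X and Y
Mixed NE: P1 plays (A: 0.8182, B: 0.1818), P2 plays (X: 0.1818, Y: 0.8182)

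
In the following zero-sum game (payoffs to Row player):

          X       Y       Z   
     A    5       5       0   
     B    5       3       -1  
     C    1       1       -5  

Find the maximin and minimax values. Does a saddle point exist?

Maximin = 0, Minimax = 0, Saddle: True

Work:
Row minimums: [0, -1, -5] → maximin = 0
Column maximums: [5, 5, 0] → minimax = 0
Saddle point exists! Game value = 0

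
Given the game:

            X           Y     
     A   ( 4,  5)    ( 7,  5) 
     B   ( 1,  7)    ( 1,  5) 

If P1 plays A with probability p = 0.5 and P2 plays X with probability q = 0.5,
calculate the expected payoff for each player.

E[P1] = 3.25, E[P2] = 5.5

Work:
E[P1] = p·q·π₁(A,X) + p·(1-q)·π₁(A,Y) + (1-p)·q·π₁(B,X) + (1-p)·(1-q)·π₁(B,Y)
= 0.5·0.5·4 + 0.5·0.5·7 + 0.5·0.5·1 + 0.5·0.5·1
= 3.25

E[P2] = 5.5 (similar calculation)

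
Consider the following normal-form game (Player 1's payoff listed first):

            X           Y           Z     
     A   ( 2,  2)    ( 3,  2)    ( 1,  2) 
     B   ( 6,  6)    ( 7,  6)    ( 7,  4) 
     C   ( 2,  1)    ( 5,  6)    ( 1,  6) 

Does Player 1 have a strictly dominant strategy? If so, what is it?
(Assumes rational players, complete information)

Yes, Player 1's strictly dominant strategy is B

Work:
A strategy strictly dominates another if it gives a strictly higher payoff against every opponent action. Compare each pair of P1's strategies column-by-column:
  A vs B: [2 vs 6, 3 vs 7, 1 vs 7] → A does not strictly dominate B (column X: 2 ≤ 6)
  A vs C: [2 vs 2, 3 vs 5, 1 vs 1] → A does not strictly dominate C (column X: 2 ≤ 2)
  B vs A: [6 vs 2, 7 vs 3, 7 vs 1] → B strictly dominates A
  B vs C: [6 vs 2, 7 vs 5, 7 vs 1] → B strictly dominates C
  C vs A: [2 vs 2, 5 vs 3, 1 vs 1] → C does not strictly dominate A (column X: 2 ≤ 2)
  C vs B: [2 vs 6, 5 vs 7, 1 vs 7] → C does not strictly dominate B (column X: 2 ≤ 6)
B strictly dominates every other strategy → strictly dominant.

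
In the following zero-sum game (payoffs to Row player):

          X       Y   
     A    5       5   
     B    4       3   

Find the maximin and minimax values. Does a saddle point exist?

Maximin = 5, Minimax = 5, Saddle: True

Work:
Row minimums: [5, 3] → maximin = 5
Column maximums: [5, 5] → minimax = 5
Saddle point exists! Game value = 5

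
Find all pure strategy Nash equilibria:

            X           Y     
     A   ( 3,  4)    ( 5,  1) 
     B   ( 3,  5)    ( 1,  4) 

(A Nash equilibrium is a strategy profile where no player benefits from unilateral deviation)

Nash equilibrium: (A, X), (B, X)

Work:
Best responses:
  P1 vs X: payoffs [3, 3] → best response A/B (payoff 3)
  P1 vs Y: payoffs [5, 1] → best response A (payoff 5)
  P2 vs A: payoffs [4, 1] → best response X (payoff 4)
  P2 vs B: payoffs [5, 4] → best response X (payoff 5)
Mutual best responses: (A,X), (B,X) → Nash equilibria.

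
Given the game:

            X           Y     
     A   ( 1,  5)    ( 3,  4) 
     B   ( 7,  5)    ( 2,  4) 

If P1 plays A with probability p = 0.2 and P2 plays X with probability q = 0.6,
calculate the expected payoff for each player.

E[P1] = 4.36, E[P2] = 4.6

Work:
E[P1] = p·q·π₁(A,X) + p·(1-q)·π₁(A,Y) + (1-p)·q·π₁(B,X) + (1-p)·(1-q)·π₁(B,Y)
= 0.2·0.6·1 + 0.2·0.4·3 + 0.8·0.6·7 + 0.8·0.4·2
= 4.36

E[P2] = 4.6 (similar calculation)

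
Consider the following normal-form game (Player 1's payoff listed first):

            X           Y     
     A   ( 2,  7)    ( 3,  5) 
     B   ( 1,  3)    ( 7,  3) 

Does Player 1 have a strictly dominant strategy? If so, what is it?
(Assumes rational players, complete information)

No strictly dominant strategy exists for Player 1

Work:
A strategy strictly dominates another if it gives a strictly higher payoff against every opponent action. Compare each pair of P1's strategies column-by-column:
  A vs B: [2 vs 1, 3 vs 7] → A does not strictly dominate B (column Y: 3 ≤ 7)
  B vs A: [1 vs 2, 7 vs 3] → B does not strictly dominate A (column X: 1 ≤ 2)
No single strategy strictly dominates all others → no strictly dominant strategy.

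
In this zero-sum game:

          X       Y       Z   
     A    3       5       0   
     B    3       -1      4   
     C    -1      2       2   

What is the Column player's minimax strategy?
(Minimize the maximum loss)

Column should play X, value = 3

Work:
Column player minimizes Row's maximum payoff:
Column X: max payoff to Row = 3
Column Y: max payoff to Row = 5
Column Z: max payoff to Row = 4
Minimum is 3, achieved by column X.
Minimax strategy: X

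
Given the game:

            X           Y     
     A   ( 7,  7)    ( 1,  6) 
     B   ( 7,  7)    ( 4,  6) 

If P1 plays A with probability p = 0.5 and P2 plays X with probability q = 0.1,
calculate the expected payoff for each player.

E[P1] = 2.95, E[P2] = 6.1

Work:
E[P1] = p·q·π₁(A,X) + p·(1-q)·π₁(A,Y) + (1-p)·q·π₁(B,X) + (1-p)·(1-q)·π₁(B,Y)
= 0.5·0.1·7 + 0.5·0.9·1 + 0.5·0.1·7 + 0.5·0.9·4
= 2.95

E[P2] = 6.1 (similar calculation)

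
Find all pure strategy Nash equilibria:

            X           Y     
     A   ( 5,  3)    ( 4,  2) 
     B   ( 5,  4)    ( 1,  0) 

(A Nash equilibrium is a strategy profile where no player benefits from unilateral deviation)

Nash equilibrium: (A, X), (B, X)

Work:
Best responses:
  P1 vs X: payoffs [5, 5] → best response A/B (payoff 5)
  P1 vs Y: payoffs [4, 1] → best response A (payoff 4)
  P2 vs A: payoffs [3, 2] → best response X (payoff 3)
  P2 vs B: payoffs [4, 0] → best response X (payoff 4)
Mutual best responses: (A,X), (B,X) → Nash equilibria.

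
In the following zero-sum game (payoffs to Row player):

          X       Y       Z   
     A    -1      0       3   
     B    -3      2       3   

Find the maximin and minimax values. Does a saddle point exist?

Maximin = -1, Minimax = -1, Saddle: True

Work:
Row minimums: [-1, -3] → maximin = -1
Column maximums: [-1, 2, 3] → minimax = -1
Saddle point exists! Game value = -1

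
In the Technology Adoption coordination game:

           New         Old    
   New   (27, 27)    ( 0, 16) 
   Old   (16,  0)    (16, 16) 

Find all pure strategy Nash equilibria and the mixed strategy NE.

Pure NE: (New, New) and (Old, Old); Mixed NE: p = 0.5926, q = 0.5926

Work:
Check pure NE:
(New, New): (27, 27) - no unilateral deviation beneficial
(Old, Old): (16, 16) - no unilateral deviation beneficial
Mixed NE: P1 plays New with p = 0.5926, P2 plays New with q = 0.5926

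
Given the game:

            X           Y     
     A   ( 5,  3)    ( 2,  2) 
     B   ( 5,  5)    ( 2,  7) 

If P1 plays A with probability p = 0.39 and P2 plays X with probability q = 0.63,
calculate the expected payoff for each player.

E[P1] = 3.89, E[P2] = 4.5271

Work:
E[P1] = p·q·π₁(A,X) + p·(1-q)·π₁(A,Y) + (1-p)·q·π₁(B,X) + (1-p)·(1-q)·π₁(B,Y)
= 0.39·0.63·5 + 0.39·0.37·2 + 0.61·0.63·5 + 0.61·0.37·2
= 3.89

E[P2] = 4.5271 (similar calculation)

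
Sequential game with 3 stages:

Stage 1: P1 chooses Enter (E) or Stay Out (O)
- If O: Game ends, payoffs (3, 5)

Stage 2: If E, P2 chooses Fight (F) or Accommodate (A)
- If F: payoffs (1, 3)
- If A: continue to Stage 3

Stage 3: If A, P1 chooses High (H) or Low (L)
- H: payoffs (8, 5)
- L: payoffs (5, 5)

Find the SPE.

SPE: (E, A, H); Outcome (8, 5)

Work:
Stage 3: P1 chooses H (8 vs 5)
Stage 2: P2: F->3, A->5 (anticipating H). Choose A
Stage 1: P1: O->3, E->8 (anticipating A, H). Choose E
SPE path: E -> A -> H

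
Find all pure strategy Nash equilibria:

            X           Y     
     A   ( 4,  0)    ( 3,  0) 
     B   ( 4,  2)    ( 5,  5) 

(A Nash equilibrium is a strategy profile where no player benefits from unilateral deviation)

Nash equilibrium: (A, X), (B, Y)

Work:
Best responses:
  P1 vs X: payoffs [4, 4] → best response A/B (payoff 4)
  P1 vs Y: payoffs [3, 5] → best response B (payoff 5)
  P2 vs A: payoffs [0, 0] → best response X/Y (payoff 0)
  P2 vs B: payoffs [2, 5] → best response Y (payoff 5)
Mutual best responses: (A,X), (B,Y) → Nash equilibria.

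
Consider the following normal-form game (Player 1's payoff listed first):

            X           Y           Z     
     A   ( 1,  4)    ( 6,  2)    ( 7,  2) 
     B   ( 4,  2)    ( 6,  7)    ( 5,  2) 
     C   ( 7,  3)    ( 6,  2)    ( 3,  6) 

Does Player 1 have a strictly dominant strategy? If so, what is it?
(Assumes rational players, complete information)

No strictly dominant strategy exists for Player 1

Work:
A strategy strictly dominates another if it gives a strictly higher payoff against every opponent action. Compare each pair of P1's strategies column-by-column:
  A vs B: [1 vs 4, 6 vs 6, 7 vs 5] → A does not strictly dominate B (column X: 1 ≤ 4)
  A vs C: [1 vs 7, 6 vs 6, 7 vs 3] → A does not strictly dominate C (column X: 1 ≤ 7)
  B vs A: [4 vs 1, 6 vs 6, 5 vs 7] → B does not strictly dominate A (column Y: 6 ≤ 6)
  B vs C: [4 vs 7, 6 vs 6, 5 vs 3] → B does not strictly dominate C (column X: 4 ≤ 7)
  C vs A: [7 vs 1, 6 vs 6, 3 vs 7] → C does not strictly dominate A (column Y: 6 ≤ 6)
  C vs B: [7 vs 4, 6 vs 6, 3 vs 5] → C does not strictly dominate B (column Y: 6 ≤ 6)
No single strategy strictly dominates all others → no strictly dominant strategy.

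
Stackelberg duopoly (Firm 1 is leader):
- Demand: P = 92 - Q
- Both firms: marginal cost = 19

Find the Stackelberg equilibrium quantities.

q₁* (leader) = 36.5, q₂* (follower) = 18.25

Work:
Follower's reaction: q₂ = (a - c - q₁)/2
Leader substitutes: π₁ = q₁·(a - q₁ - (a-c-q₁)/2 - c)
FOC: q₁* = (92 - 19)/2 = 36.50
Then: q₂* = (92 - 19 - 36.5)/2 = 18.25
Leader has first-mover advantage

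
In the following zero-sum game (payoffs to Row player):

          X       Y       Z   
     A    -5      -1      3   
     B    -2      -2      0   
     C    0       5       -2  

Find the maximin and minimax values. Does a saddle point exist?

Maximin = -2, Minimax = 0, Saddle: False

Work:
Row minimums: [-5, -2, -2] → maximin = -2
Column maximums: [0, 5, 3] → minimax = 0
No saddle point (maximin ≠ minimax). Mixed strategy needed.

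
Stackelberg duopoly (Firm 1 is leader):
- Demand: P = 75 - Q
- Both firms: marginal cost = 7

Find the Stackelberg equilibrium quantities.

q₁* (leader) = 34.0, q₂* (follower) = 17.0

Work:
Follower's reaction: q₂ = (a - c - q₁)/2
Leader substitutes: π₁ = q₁·(a - q₁ - (a-c-q₁)/2 - c)
FOC: q₁* = (75 - 7)/2 = 34.00
Then: q₂* = (75 - 7 - 34.0)/2 = 17.00
Leader has first-mover advantage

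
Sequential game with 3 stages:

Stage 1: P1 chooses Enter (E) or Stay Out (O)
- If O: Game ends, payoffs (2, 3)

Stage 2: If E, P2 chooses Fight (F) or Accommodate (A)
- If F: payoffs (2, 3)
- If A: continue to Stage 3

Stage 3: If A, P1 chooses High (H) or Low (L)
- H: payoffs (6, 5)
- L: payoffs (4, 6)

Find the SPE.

SPE: (E, A, H); Outcome (6, 5)

Work:
Stage 3: P1 chooses H (6 vs 4)
Stage 2: P2: F->3, A->5 (anticipating H). Choose A
Stage 1: P1: O->2, E->6 (anticipating A, H). Choose E
SPE path: E -> A -> H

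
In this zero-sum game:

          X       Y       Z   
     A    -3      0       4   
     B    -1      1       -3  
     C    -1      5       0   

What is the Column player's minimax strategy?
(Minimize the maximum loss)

Column should play X, value = -1

Work:
Column player minimizes Row's maximum payoff:
Column X: max payoff to Row = -1
Column Y: max payoff to Row = 5
Column Z: max payoff to Row = 4
Minimum is -1, achieved by column X.
Minimax strategy: X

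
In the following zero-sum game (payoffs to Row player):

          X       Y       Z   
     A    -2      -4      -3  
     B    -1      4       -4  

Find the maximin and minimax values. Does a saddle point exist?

Maximin = -4, Minimax = -3, Saddle: False

Work:
Row minimums: [-4, -4] → maximin = -4
Column maximums: [-1, 4, -3] → minimax = -3
No saddle point (maximin ≠ minimax). Mixed strategy needed.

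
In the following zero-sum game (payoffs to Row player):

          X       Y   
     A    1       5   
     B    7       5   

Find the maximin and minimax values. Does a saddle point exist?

Maximin = 5, Minimax = 5, Saddle: True

Work:
Row minimums: [1, 5] → maximin = 5
Column maximums: [7, 5] → minimax = 5
Saddle point exists! Game value = 5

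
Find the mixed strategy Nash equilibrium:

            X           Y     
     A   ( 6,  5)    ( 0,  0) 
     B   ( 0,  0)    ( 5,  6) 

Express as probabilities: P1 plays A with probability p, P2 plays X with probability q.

p = 0.5455, q = 0.4545

Work:
Find probabilities that make opponent indifferent:
P2 chooses q to make P1 indifferent between A and B
P1 chooses p to make P2 indifferent between X and Y
Mixed NE: P1 plays (A: 0.5455, B: 0.4545), P2 plays (X: 0.4545, Y: 0.5455)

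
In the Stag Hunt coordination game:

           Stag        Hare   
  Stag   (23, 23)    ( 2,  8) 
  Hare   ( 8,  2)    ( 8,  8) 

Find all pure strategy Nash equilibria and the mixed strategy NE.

Pure NE: (Stag, Stag) and (Hare, Hare); Mixed NE: p = 0.2857, q = 0.2857

Work:
Check pure NE:
(Stag, Stag): (23, 23) - no unilateral deviation beneficial
(Hare, Hare): (8, 8) - no unilateral deviation beneficial
Mixed NE: P1 plays Stag with p = 0.2857, P2 plays Stag with q = 0.2857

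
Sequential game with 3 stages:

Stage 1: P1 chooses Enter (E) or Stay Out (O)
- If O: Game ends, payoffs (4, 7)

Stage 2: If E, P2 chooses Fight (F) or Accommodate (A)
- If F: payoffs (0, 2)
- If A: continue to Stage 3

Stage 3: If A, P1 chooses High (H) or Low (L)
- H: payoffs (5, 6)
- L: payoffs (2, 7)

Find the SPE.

SPE: (E, A, H); Outcome (5, 6)

Work:
Stage 3: P1 chooses H (5 vs 2)
Stage 2: P2: F->2, A->6 (anticipating H). Choose A
Stage 1: P1: O->4, E->5 (anticipating A, H). Choose E
SPE path: E -> A -> H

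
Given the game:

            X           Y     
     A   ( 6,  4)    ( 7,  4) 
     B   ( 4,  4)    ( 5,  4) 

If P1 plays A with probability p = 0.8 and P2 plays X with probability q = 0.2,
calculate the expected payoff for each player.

E[P1] = 6.4, E[P2] = 4.0

Work:
E[P1] = p·q·π₁(A,X) + p·(1-q)·π₁(A,Y) + (1-p)·q·π₁(B,X) + (1-p)·(1-q)·π₁(B,Y)
= 0.8·0.2·6 + 0.8·0.8·7 + 0.2·0.2·4 + 0.2·0.8·5
= 6.4

E[P2] = 4.0 (similar calculation)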